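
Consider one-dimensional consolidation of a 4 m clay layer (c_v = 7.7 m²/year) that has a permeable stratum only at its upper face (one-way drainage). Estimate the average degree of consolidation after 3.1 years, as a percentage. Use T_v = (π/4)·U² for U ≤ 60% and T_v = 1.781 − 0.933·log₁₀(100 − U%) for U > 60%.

Drainage path length: H_d = H = 4 m (single drainage).
T_v = c_v·t/H_d² = 7.7×3.1/4² = 1.4919.
T_v = 1.4919 corresponds to the U > 60% branch:
U = 1 − 10^((1.781 − T_v)/0.933)/100 = 0.9796

U ≈ 98 %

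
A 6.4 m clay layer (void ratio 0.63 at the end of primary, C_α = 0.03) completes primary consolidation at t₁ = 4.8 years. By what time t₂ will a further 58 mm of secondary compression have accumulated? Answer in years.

S_s = C_α·H/(1+e_p)·log₁₀(t₂/t₁) ⇒ log₁₀(t₂/t₁) = S_s·(1+e_p)/(C_α·H).
log₁₀(t₂/t₁) = 0.058 × (1+0.63) / (0.03×6.4) = 0.4924
t₂ = t₁ × 10^0.4924 = 4.8 × 3.107 = 14.92 years

t₂ ≈ 14.9 years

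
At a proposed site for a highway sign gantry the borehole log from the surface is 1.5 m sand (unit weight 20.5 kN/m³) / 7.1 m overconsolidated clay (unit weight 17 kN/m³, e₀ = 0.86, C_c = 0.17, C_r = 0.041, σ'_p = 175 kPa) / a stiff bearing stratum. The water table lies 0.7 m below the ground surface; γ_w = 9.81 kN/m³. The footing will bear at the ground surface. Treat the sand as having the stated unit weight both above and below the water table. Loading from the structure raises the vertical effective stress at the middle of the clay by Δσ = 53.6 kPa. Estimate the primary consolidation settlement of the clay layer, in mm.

S_c ≈ 50.7 mm

Mid-depth of clay below the ground surface: z = 1.5 + 7.1/2 = 5.05 m.
Total vertical stress at mid-clay: σ_v = 20.5×1.5 + 17×3.55 = 91.1 kPa.
Pore pressure: u = 9.81×(5.05 − 0.7) = 42.673 kPa.
Initial effective stress: σ'_0 = σ_v − u = 91.1 − 42.673 = 48.427 kPa.
Final effective stress: σ'_f = 48.427 + 53.6 = 102.03 kPa.
σ'_f = 102.03 ≤ σ'_p = 175 kPa, so the clay remains overconsolidated and only the recompression index applies:
S_c = C_r·H/(1+e₀)·log₁₀(σ'_f/σ'_0) = 0.041×7.1/1.86×log₁₀(102.03/48.427)
    = 0.15651 × 0.32364 = 0.05065 m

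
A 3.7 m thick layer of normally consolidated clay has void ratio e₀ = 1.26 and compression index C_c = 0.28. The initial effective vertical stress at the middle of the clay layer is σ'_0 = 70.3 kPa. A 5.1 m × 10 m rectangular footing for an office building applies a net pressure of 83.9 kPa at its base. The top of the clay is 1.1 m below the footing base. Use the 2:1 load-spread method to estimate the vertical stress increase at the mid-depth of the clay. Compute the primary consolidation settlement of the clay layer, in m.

S_c ≈ 0.0916 m

Mid-depth of clay below the footing base: z = 1.1 + 3.7/2 = 2.95 m.
Stress increase at mid-clay by the 2:1 spreading method:
Δσ = qBL/((B+z)(L+z)) = 83.9×5.1×10/((5.1+2.95)(10+2.95)) = 41.046 kPa
Final effective stress: σ'_f = σ'_0 + Δσ = 70.3 + 41.046 = 111.35 kPa.
Normally consolidated clay, so the full stress increment lies on the virgin compression line:
S_c = C_c·H/(1+e₀)·log₁₀(σ'_f/σ'_0) = 0.28×3.7/(1+1.26)×log₁₀(111.35/70.3)
    = 0.45841 × 0.19973 = 0.09156 m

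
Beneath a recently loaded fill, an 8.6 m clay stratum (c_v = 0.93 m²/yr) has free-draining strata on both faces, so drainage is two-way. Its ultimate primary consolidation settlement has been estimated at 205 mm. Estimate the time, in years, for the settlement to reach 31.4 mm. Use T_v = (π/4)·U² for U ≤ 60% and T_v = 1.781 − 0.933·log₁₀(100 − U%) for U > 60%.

Drainage path length: H_d = H/2 = 4.3 m (double drainage).
U = S(t)/S_ult = 31.4/205 = 0.1532.
U ≤ 60%: T_v = (π/4)·U² = (π/4)×0.15317² = 0.018426.
t = T_v·H_d²/c_v = 0.018426×4.3²/0.93 = 0.3663 years.

t ≈ 0.366 years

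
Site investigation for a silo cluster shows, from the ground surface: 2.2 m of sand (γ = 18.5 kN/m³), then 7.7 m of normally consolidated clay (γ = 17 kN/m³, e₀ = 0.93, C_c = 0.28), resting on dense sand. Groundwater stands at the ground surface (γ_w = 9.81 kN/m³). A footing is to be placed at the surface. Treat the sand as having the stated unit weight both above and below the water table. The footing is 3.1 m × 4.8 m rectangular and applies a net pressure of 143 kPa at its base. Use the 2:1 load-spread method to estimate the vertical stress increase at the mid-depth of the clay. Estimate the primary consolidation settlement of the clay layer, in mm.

Mid-depth of clay below the ground surface: z = 2.2 + 7.7/2 = 6.05 m.
Total vertical stress at mid-clay: σ_v = 18.5×2.2 + 17×3.85 = 106.15 kPa.
Pore pressure: u = 9.81×(6.05 − 0) = 59.351 kPa.
Initial effective stress: σ'_0 = σ_v − u = 106.15 − 59.351 = 46.799 kPa.
Stress increase at mid-clay by the 2:1 spreading method:
Δσ = qBL/((B+z)(L+z)) = 143×3.1×4.8/((3.1+6.05)(4.8+6.05)) = 21.433 kPa
Final effective stress: σ'_f = σ'_0 + Δσ = 46.799 + 21.433 = 68.232 kPa.
Normally consolidated clay, so the full stress increment lies on the virgin compression line:
S_c = C_c·H/(1+e₀)·log₁₀(σ'_f/σ'_0) = 0.28×7.7/(1+0.93)×log₁₀(68.232/46.799)
    = 1.1171 × 0.16375 = 0.1829 m

S_c ≈ 183 mm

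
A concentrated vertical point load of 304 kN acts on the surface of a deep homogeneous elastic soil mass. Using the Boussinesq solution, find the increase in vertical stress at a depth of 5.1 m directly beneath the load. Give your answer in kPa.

Boussinesq vertical stress below a point load on an elastic half-space:
Δσ_z = 3P/(2πz²) · [1 + (r/z)²]^(−5/2)
r/z = 0/5.1 = 0; [1+(r/z)²]^(−5/2) = 1.
Δσ_z = 3×304/(2π×5.1²) × 1 = 5.5805 × 1 = 5.58 kPa

Δσ_z ≈ 5.58 kPa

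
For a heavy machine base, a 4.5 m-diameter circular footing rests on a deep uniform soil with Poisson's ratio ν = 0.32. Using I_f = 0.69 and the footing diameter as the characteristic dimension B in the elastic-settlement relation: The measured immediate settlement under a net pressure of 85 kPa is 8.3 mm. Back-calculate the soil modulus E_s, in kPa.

E_s ≈ 28500 kPa

S_e = q·B·(1−ν²)/E_s · I_f  ⇒  E_s = q·B·(1−ν²)·I_f / S_e.
E_s = 85 × 4.5 × 0.8976 × 0.69 / 0.0083 = 28540 kPa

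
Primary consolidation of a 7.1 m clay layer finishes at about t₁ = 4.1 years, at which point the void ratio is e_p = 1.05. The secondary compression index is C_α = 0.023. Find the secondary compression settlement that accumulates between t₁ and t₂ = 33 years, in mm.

Secondary compression: S_s = C_α·H/(1+e_p)·log₁₀(t₂/t₁)
S_s = 0.023×7.1/(1+1.05)×log₁₀(33/4.1)
    = 0.07966 × 0.9057 = 0.07215 m

S_s ≈ 72.1 mm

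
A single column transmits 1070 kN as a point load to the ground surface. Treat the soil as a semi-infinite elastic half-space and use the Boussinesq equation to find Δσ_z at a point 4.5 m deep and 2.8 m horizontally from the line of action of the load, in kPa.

Boussinesq vertical stress below a point load on an elastic half-space:
Δσ_z = 3P/(2πz²) · [1 + (r/z)²]^(−5/2)
r/z = 2.8/4.5 = 0.62222; [1+(r/z)²]^(−5/2) = 0.44125.
Δσ_z = 3×1070/(2π×4.5²) × 0.44125 = 25.229 × 0.44125 = 11.13 kPa

Δσ_z ≈ 11.1 kPa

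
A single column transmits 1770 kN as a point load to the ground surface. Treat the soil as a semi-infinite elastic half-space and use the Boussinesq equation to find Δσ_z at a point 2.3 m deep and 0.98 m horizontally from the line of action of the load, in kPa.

Boussinesq vertical stress below a point load on an elastic half-space:
Δσ_z = 3P/(2πz²) · [1 + (r/z)²]^(−5/2)
r/z = 0.98/2.3 = 0.42609; [1+(r/z)²]^(−5/2) = 0.65898.
Δσ_z = 3×1770/(2π×2.3²) × 0.65898 = 159.76 × 0.65898 = 105.3 kPa

Δσ_z ≈ 105 kPa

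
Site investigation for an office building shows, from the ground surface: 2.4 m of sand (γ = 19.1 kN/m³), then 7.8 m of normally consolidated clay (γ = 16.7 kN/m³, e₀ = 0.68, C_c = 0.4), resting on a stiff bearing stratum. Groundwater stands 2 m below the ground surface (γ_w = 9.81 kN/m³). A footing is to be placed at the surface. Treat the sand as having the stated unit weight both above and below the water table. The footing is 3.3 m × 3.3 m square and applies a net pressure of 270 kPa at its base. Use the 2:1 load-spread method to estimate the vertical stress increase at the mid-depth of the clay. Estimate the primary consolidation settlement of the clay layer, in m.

S_c ≈ 0.307 m

Mid-depth of clay below the ground surface: z = 2.4 + 7.8/2 = 6.3 m.
Total vertical stress at mid-clay: σ_v = 19.1×2.4 + 16.7×3.9 = 110.97 kPa.
Pore pressure: u = 9.81×(6.3 − 2) = 42.183 kPa.
Initial effective stress: σ'_0 = σ_v − u = 110.97 − 42.183 = 68.787 kPa.
Stress increase at mid-clay by the 2:1 spreading method:
Δσ = qBL/((B+z)(L+z)) = 270×3.3×3.3/((3.3+6.3)(3.3+6.3)) = 31.904 kPa
Final effective stress: σ'_f = σ'_0 + Δσ = 68.787 + 31.904 = 100.69 kPa.
Normally consolidated clay, so the full stress increment lies on the virgin compression line:
S_c = C_c·H/(1+e₀)·log₁₀(σ'_f/σ'_0) = 0.4×7.8/(1+0.68)×log₁₀(100.69/68.787)
    = 1.8571 × 0.16548 = 0.3073 m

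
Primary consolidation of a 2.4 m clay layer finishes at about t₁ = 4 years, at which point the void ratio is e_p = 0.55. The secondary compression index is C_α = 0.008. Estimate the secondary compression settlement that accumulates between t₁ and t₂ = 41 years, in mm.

S_s ≈ 12.5 mm

Secondary compression: S_s = C_α·H/(1+e_p)·log₁₀(t₂/t₁)
S_s = 0.008×2.4/(1+0.55)×log₁₀(41/4)
    = 0.01239 × 1.011 = 0.01252 m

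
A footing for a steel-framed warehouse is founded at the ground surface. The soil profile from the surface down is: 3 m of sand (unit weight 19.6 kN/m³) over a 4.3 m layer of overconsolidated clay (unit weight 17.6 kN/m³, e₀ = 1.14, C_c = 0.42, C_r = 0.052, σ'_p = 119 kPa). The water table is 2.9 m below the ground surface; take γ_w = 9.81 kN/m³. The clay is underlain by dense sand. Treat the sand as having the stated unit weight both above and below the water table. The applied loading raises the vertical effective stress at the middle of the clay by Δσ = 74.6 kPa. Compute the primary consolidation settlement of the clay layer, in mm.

Mid-depth of clay below the ground surface: z = 3 + 4.3/2 = 5.15 m.
Total vertical stress at mid-clay: σ_v = 19.6×3 + 17.6×2.15 = 96.64 kPa.
Pore pressure: u = 9.81×(5.15 − 2.9) = 22.073 kPa.
Initial effective stress: σ'_0 = σ_v − u = 96.64 − 22.073 = 74.567 kPa.
Final effective stress: σ'_f = 74.567 + 74.6 = 149.17 kPa.
σ'_f = 149.17 > σ'_p = 119 kPa, so the stress path crosses the preconsolidation pressure — recompression up to σ'_p, then virgin compression beyond:
S_c = H/(1+e₀)·[C_r·log₁₀(σ'_p/σ'_0) + C_c·log₁₀(σ'_f/σ'_p)]
    = 4.3/2.14 × [0.052×log₁₀(119/74.567) + 0.42×log₁₀(149.17/119)]
    = 2.0093 × [0.010556 + 0.041217] = 0.104 m

S_c ≈ 104 mm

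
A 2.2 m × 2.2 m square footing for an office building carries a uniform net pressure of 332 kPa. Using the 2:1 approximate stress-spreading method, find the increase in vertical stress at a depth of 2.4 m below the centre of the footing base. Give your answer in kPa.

Δσ_z ≈ 75.9 kPa

By the 2:1 method the load spreads at 1 horizontal : 2 vertical, so at depth z the loaded area has grown by z in each plan dimension:
Δσ = qBL/((B+z)(L+z)) = 332×2.2×2.2/((2.2+2.4)(2.2+2.4)) = 75.94 kPa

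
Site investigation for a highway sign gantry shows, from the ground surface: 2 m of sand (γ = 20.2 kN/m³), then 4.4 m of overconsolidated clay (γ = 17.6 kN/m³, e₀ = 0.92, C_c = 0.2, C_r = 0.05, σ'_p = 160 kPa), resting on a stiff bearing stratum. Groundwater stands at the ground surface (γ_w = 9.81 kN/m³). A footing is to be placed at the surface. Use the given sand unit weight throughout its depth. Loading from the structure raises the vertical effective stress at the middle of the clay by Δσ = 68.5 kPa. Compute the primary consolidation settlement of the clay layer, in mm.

Mid-depth of clay below the ground surface: z = 2 + 4.4/2 = 4.2 m.
Total vertical stress at mid-clay: σ_v = 20.2×2 + 17.6×2.2 = 79.12 kPa.
Pore pressure: u = 9.81×(4.2 − 0) = 41.202 kPa.
Initial effective stress: σ'_0 = σ_v − u = 79.12 − 41.202 = 37.918 kPa.
Final effective stress: σ'_f = 37.918 + 68.5 = 106.42 kPa.
σ'_f = 106.42 ≤ σ'_p = 160 kPa, so the clay remains overconsolidated and only the recompression index applies:
S_c = C_r·H/(1+e₀)·log₁₀(σ'_f/σ'_0) = 0.05×4.4/1.92×log₁₀(106.42/37.918)
    = 0.11459 × 0.44818 = 0.05135 m

S_c ≈ 51.4 mm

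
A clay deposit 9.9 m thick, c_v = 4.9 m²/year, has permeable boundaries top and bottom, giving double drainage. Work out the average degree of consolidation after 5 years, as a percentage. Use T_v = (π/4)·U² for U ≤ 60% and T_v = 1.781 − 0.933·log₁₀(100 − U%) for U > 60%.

Drainage path length: H_d = H/2 = 4.95 m (double drainage).
T_v = c_v·t/H_d² = 4.9×5/4.95² = 0.9999.
T_v = 0.9999 corresponds to the U > 60% branch:
U = 1 − 10^((1.781 − T_v)/0.933)/100 = 0.9313

U ≈ 93.1 %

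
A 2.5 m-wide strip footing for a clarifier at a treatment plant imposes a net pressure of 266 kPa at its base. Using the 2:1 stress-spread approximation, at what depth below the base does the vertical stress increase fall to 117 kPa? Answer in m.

2:1 spreading — at depth z the loaded area has grown by z in each plan dimension:
qB/(B+z) = Δσ_z ⇒ z = qB/Δσ_z − B = 266×2.5/117 − 2.5 = 3.184 m

z ≈ 3.18 m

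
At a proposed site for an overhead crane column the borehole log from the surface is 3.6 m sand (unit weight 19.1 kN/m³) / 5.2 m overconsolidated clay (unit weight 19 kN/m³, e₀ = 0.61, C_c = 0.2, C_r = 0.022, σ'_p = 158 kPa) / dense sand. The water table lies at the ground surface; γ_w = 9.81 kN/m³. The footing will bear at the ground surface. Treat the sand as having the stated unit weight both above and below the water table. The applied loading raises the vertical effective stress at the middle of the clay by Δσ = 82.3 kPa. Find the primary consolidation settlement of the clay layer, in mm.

S_c ≈ 27.5 mm

Mid-depth of clay below the ground surface: z = 3.6 + 5.2/2 = 6.2 m.
Total vertical stress at mid-clay: σ_v = 19.1×3.6 + 19×2.6 = 118.16 kPa.
Pore pressure: u = 9.81×(6.2 − 0) = 60.822 kPa.
Initial effective stress: σ'_0 = σ_v − u = 118.16 − 60.822 = 57.338 kPa.
Final effective stress: σ'_f = 57.338 + 82.3 = 139.64 kPa.
σ'_f = 139.64 ≤ σ'_p = 158 kPa, so the clay remains overconsolidated and only the recompression index applies:
S_c = C_r·H/(1+e₀)·log₁₀(σ'_f/σ'_0) = 0.022×5.2/1.61×log₁₀(139.64/57.338)
    = 0.071056 × 0.38657 = 0.02747 m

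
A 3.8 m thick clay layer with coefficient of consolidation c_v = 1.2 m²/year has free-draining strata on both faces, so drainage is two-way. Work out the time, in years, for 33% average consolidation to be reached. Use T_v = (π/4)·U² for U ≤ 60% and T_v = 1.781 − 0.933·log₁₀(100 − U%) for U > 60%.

Drainage path length: H_d = H/2 = 1.9 m (double drainage).
U ≤ 60%: T_v = (π/4)·U² = (π/4)×0.33² = 0.08553.
t = T_v·H_d²/c_v = 0.08553×1.9²/1.2 = 0.2573 years.

t ≈ 0.257 years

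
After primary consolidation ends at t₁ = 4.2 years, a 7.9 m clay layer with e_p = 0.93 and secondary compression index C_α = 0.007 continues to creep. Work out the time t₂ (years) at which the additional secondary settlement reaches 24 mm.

t₂ ≈ 28.9 years

S_s = C_α·H/(1+e_p)·log₁₀(t₂/t₁) ⇒ log₁₀(t₂/t₁) = S_s·(1+e_p)/(C_α·H).
log₁₀(t₂/t₁) = 0.024 × (1+0.93) / (0.007×7.9) = 0.8376
t₂ = t₁ × 10^0.8376 = 4.2 × 6.88 = 28.9 years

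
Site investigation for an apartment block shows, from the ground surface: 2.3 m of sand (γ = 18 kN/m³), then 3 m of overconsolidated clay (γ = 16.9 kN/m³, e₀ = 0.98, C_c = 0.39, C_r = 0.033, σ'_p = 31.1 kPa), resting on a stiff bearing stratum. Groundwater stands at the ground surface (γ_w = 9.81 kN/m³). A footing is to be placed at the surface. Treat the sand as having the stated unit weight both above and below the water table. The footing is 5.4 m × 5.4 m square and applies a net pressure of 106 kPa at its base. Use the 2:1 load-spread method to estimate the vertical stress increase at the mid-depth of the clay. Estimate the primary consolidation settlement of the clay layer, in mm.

Mid-depth of clay below the ground surface: z = 2.3 + 3/2 = 3.8 m.
Total vertical stress at mid-clay: σ_v = 18×2.3 + 16.9×1.5 = 66.75 kPa.
Pore pressure: u = 9.81×(3.8 − 0) = 37.278 kPa.
Initial effective stress: σ'_0 = σ_v − u = 66.75 − 37.278 = 29.472 kPa.
Stress increase at mid-clay by the 2:1 spreading method:
Δσ = qBL/((B+z)(L+z)) = 106×5.4×5.4/((5.4+3.8)(5.4+3.8)) = 36.519 kPa
Final effective stress: σ'_f = 29.472 + 36.519 = 65.991 kPa.
σ'_f = 65.991 > σ'_p = 31.1 kPa, so the stress path crosses the preconsolidation pressure — recompression up to σ'_p, then virgin compression beyond:
S_c = H/(1+e₀)·[C_r·log₁₀(σ'_p/σ'_0) + C_c·log₁₀(σ'_f/σ'_p)]
    = 3/1.98 × [0.033×log₁₀(31.1/29.472) + 0.39×log₁₀(65.991/31.1)]
    = 1.5152 × [0.00077058 + 0.12742] = 0.1942 m

S_c ≈ 194 mm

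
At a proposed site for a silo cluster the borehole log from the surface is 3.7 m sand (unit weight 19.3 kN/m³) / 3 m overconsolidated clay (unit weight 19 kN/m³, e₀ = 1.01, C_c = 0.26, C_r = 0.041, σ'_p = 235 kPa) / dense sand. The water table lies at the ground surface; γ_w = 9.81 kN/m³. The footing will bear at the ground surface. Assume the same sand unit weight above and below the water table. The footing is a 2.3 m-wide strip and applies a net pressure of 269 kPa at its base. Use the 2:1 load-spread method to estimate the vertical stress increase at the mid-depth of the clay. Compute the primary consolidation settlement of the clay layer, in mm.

Mid-depth of clay below the ground surface: z = 3.7 + 3/2 = 5.2 m.
Total vertical stress at mid-clay: σ_v = 19.3×3.7 + 19×1.5 = 99.91 kPa.
Pore pressure: u = 9.81×(5.2 − 0) = 51.012 kPa.
Initial effective stress: σ'_0 = σ_v − u = 99.91 − 51.012 = 48.898 kPa.
Stress increase at mid-clay by the 2:1 spreading method:
Δσ = qB/(B+z) = 269×2.3/(2.3+5.2) = 82.493 kPa
Final effective stress: σ'_f = 48.898 + 82.493 = 131.39 kPa.
σ'_f = 131.39 ≤ σ'_p = 235 kPa, so the clay remains overconsolidated and only the recompression index applies:
S_c = C_r·H/(1+e₀)·log₁₀(σ'_f/σ'_0) = 0.041×3/2.01×log₁₀(131.39/48.898)
    = 0.061192 × 0.42927 = 0.02627 m

S_c ≈ 26.3 mm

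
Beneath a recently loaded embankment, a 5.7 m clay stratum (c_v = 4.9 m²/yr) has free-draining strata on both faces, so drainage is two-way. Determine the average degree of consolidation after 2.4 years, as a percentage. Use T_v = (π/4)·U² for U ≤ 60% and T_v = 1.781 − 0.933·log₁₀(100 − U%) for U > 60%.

Drainage path length: H_d = H/2 = 2.85 m (double drainage).
T_v = c_v·t/H_d² = 4.9×2.4/2.85² = 1.4478.
T_v = 1.4478 corresponds to the U > 60% branch:
U = 1 − 10^((1.781 − T_v)/0.933)/100 = 0.9772

U ≈ 97.7 %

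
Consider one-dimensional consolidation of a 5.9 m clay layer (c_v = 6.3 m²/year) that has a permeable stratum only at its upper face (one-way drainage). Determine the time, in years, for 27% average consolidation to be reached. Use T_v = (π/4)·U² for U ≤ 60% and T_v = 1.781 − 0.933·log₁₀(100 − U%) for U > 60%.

t ≈ 0.316 years

Drainage path length: H_d = H = 5.9 m (single drainage).
U ≤ 60%: T_v = (π/4)·U² = (π/4)×0.27² = 0.057256.
t = T_v·H_d²/c_v = 0.057256×5.9²/6.3 = 0.3164 years.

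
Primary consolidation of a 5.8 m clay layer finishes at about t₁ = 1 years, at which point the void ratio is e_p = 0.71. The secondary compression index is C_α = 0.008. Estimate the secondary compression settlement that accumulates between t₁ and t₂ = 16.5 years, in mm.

S_s ≈ 33 mm

Secondary compression: S_s = C_α·H/(1+e_p)·log₁₀(t₂/t₁)
S_s = 0.008×5.8/(1+0.71)×log₁₀(16.5/1)
    = 0.02713 × 1.217 = 0.03304 m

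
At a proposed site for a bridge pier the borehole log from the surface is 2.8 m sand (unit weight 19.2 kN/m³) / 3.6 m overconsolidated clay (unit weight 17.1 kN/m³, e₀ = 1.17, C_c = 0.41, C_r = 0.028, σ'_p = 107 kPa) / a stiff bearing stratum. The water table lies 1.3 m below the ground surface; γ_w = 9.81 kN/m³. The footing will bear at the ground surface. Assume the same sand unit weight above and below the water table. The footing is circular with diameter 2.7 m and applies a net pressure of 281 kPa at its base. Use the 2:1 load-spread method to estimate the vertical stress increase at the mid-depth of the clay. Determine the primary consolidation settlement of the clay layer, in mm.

S_c ≈ 11.1 mm

Mid-depth of clay below the ground surface: z = 2.8 + 3.6/2 = 4.6 m.
Total vertical stress at mid-clay: σ_v = 19.2×2.8 + 17.1×1.8 = 84.54 kPa.
Pore pressure: u = 9.81×(4.6 − 1.3) = 32.373 kPa.
Initial effective stress: σ'_0 = σ_v − u = 84.54 − 32.373 = 52.167 kPa.
Stress increase at mid-clay by the 2:1 spreading method:
Δσ ≈ qD²/(D+z)² = 281×2.7²/(2.7+4.6)² = 38.44 kPa
Final effective stress: σ'_f = 52.167 + 38.44 = 90.607 kPa.
σ'_f = 90.607 ≤ σ'_p = 107 kPa, so the clay remains overconsolidated and only the recompression index applies:
S_c = C_r·H/(1+e₀)·log₁₀(σ'_f/σ'_0) = 0.028×3.6/2.17×log₁₀(90.607/52.167)
    = 0.046452 × 0.23977 = 0.01114 m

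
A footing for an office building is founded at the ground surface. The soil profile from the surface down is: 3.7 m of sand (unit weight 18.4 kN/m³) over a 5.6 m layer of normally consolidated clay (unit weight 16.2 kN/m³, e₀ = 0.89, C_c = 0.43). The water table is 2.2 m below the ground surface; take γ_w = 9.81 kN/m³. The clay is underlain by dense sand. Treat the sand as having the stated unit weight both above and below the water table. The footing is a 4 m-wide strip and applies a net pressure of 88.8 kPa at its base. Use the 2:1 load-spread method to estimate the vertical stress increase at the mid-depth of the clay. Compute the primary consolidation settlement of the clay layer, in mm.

Mid-depth of clay below the ground surface: z = 3.7 + 5.6/2 = 6.5 m.
Total vertical stress at mid-clay: σ_v = 18.4×3.7 + 16.2×2.8 = 113.44 kPa.
Pore pressure: u = 9.81×(6.5 − 2.2) = 42.183 kPa.
Initial effective stress: σ'_0 = σ_v − u = 113.44 − 42.183 = 71.257 kPa.
Stress increase at mid-clay by the 2:1 spreading method:
Δσ = qB/(B+z) = 88.8×4/(4+6.5) = 33.829 kPa
Final effective stress: σ'_f = σ'_0 + Δσ = 71.257 + 33.829 = 105.09 kPa.
Normally consolidated clay, so the full stress increment lies on the virgin compression line:
S_c = C_c·H/(1+e₀)·log₁₀(σ'_f/σ'_0) = 0.43×5.6/(1+0.89)×log₁₀(105.09/71.257)
    = 1.2741 × 0.16873 = 0.215 m

S_c ≈ 215 mm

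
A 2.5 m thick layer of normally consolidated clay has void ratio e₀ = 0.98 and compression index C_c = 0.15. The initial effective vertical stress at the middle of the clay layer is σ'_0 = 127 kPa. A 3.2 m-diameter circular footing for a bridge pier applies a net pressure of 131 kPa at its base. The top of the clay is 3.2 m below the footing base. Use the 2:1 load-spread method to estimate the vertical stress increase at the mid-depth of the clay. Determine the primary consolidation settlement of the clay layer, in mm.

S_c ≈ 13.6 mm

Mid-depth of clay below the footing base: z = 3.2 + 2.5/2 = 4.45 m.
Stress increase at mid-clay by the 2:1 spreading method:
Δσ ≈ qD²/(D+z)² = 131×3.2²/(3.2+4.45)² = 22.922 kPa
Final effective stress: σ'_f = σ'_0 + Δσ = 127 + 22.922 = 149.92 kPa.
Normally consolidated clay, so the full stress increment lies on the virgin compression line:
S_c = C_c·H/(1+e₀)·log₁₀(σ'_f/σ'_0) = 0.15×2.5/(1+0.98)×log₁₀(149.92/127)
    = 0.18939 × 0.072056 = 0.01365 m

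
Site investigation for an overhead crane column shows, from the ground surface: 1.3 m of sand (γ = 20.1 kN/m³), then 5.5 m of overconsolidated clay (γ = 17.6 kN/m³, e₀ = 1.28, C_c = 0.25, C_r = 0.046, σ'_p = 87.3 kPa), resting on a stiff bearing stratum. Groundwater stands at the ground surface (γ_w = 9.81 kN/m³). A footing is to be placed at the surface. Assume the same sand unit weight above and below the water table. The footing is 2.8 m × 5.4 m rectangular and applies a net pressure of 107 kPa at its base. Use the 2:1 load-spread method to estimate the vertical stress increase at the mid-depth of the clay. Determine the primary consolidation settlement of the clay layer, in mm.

S_c ≈ 26.1 mm

Mid-depth of clay below the ground surface: z = 1.3 + 5.5/2 = 4.05 m.
Total vertical stress at mid-clay: σ_v = 20.1×1.3 + 17.6×2.75 = 74.53 kPa.
Pore pressure: u = 9.81×(4.05 − 0) = 39.73 kPa.
Initial effective stress: σ'_0 = σ_v − u = 74.53 − 39.73 = 34.8 kPa.
Stress increase at mid-clay by the 2:1 spreading method:
Δσ = qBL/((B+z)(L+z)) = 107×2.8×5.4/((2.8+4.05)(5.4+4.05)) = 24.993 kPa
Final effective stress: σ'_f = 34.8 + 24.993 = 59.793 kPa.
σ'_f = 59.793 ≤ σ'_p = 87.3 kPa, so the clay remains overconsolidated and only the recompression index applies:
S_c = C_r·H/(1+e₀)·log₁₀(σ'_f/σ'_0) = 0.046×5.5/2.28×log₁₀(59.793/34.8)
    = 0.11097 × 0.23507 = 0.02608 m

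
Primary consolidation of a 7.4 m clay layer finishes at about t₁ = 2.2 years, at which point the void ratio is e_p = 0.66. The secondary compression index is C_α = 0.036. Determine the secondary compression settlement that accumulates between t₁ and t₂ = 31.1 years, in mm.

S_s ≈ 185 mm

Secondary compression: S_s = C_α·H/(1+e_p)·log₁₀(t₂/t₁)
S_s = 0.036×7.4/(1+0.66)×log₁₀(31.1/2.2)
    = 0.1605 × 1.15 = 0.1846 m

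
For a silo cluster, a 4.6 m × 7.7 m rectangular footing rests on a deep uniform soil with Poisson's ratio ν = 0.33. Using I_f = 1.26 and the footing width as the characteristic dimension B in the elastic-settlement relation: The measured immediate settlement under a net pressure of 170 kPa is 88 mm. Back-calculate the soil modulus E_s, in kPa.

E_s ≈ 9980 kPa

S_e = q·B·(1−ν²)/E_s · I_f  ⇒  E_s = q·B·(1−ν²)·I_f / S_e.
E_s = 170 × 4.6 × 0.8911 × 1.26 / 0.088 = 9977 kPa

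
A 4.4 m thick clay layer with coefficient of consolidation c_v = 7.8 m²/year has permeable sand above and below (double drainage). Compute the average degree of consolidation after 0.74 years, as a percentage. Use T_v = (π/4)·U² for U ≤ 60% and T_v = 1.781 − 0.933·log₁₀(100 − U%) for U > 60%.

Drainage path length: H_d = H/2 = 2.2 m (double drainage).
T_v = c_v·t/H_d² = 7.8×0.74/2.2² = 1.1926.
T_v = 1.1926 corresponds to the U > 60% branch:
U = 1 − 10^((1.781 − T_v)/0.933)/100 = 0.9573

U ≈ 95.7 %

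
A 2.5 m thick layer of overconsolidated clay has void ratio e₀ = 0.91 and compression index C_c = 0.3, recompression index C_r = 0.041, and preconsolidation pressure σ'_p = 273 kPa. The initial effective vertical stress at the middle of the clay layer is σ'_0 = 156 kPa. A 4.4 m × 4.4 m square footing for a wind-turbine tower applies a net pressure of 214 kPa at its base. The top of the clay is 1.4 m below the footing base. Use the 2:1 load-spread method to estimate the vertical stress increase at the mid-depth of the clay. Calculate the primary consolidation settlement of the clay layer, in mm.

S_c ≈ 9.98 mm

Mid-depth of clay below the footing base: z = 1.4 + 2.5/2 = 2.65 m.
Stress increase at mid-clay by the 2:1 spreading method:
Δσ = qBL/((B+z)(L+z)) = 214×4.4×4.4/((4.4+2.65)(4.4+2.65)) = 83.357 kPa
Final effective stress: σ'_f = 156 + 83.357 = 239.36 kPa.
σ'_f = 239.36 ≤ σ'_p = 273 kPa, so the clay remains overconsolidated and only the recompression index applies:
S_c = C_r·H/(1+e₀)·log₁₀(σ'_f/σ'_0) = 0.041×2.5/1.91×log₁₀(239.36/156)
    = 0.053665 × 0.18593 = 0.009978 m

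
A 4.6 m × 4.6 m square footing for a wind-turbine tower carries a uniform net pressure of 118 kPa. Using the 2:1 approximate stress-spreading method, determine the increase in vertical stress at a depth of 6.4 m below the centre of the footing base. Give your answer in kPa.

By the 2:1 method the load spreads at 1 horizontal : 2 vertical, so at depth z the loaded area has grown by z in each plan dimension:
Δσ = qBL/((B+z)(L+z)) = 118×4.6×4.6/((4.6+6.4)(4.6+6.4)) = 20.635 kPa

Δσ_z ≈ 20.6 kPa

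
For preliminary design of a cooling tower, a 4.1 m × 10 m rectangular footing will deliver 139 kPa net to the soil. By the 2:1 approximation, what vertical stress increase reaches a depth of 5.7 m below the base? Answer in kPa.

Δσ_z ≈ 37 kPa

By the 2:1 method the load spreads at 1 horizontal : 2 vertical, so at depth z the loaded area has grown by z in each plan dimension:
Δσ = qBL/((B+z)(L+z)) = 139×4.1×10/((4.1+5.7)(10+5.7)) = 37.04 kPa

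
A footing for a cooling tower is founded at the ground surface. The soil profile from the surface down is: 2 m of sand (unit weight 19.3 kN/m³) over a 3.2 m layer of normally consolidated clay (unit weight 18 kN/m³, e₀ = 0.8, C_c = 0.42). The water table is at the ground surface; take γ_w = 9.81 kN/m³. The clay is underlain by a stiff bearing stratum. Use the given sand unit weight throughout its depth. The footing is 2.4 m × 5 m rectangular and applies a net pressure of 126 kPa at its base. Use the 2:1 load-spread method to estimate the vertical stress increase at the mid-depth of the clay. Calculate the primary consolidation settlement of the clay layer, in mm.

S_c ≈ 210 mm

Mid-depth of clay below the ground surface: z = 2 + 3.2/2 = 3.6 m.
Total vertical stress at mid-clay: σ_v = 19.3×2 + 18×1.6 = 67.4 kPa.
Pore pressure: u = 9.81×(3.6 − 0) = 35.316 kPa.
Initial effective stress: σ'_0 = σ_v − u = 67.4 − 35.316 = 32.084 kPa.
Stress increase at mid-clay by the 2:1 spreading method:
Δσ = qBL/((B+z)(L+z)) = 126×2.4×5/((2.4+3.6)(5+3.6)) = 29.302 kPa
Final effective stress: σ'_f = σ'_0 + Δσ = 32.084 + 29.302 = 61.386 kPa.
Normally consolidated clay, so the full stress increment lies on the virgin compression line:
S_c = C_c·H/(1+e₀)·log₁₀(σ'_f/σ'_0) = 0.42×3.2/(1+0.8)×log₁₀(61.386/32.084)
    = 0.74667 × 0.28178 = 0.2104 m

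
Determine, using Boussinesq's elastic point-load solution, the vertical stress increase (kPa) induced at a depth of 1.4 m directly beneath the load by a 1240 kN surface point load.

Boussinesq vertical stress below a point load on an elastic half-space:
Δσ_z = 3P/(2πz²) · [1 + (r/z)²]^(−5/2)
r/z = 0/1.4 = 0; [1+(r/z)²]^(−5/2) = 1.
Δσ_z = 3×1240/(2π×1.4²) × 1 = 302.07 × 1 = 302.1 kPa

Δσ_z ≈ 302 kPa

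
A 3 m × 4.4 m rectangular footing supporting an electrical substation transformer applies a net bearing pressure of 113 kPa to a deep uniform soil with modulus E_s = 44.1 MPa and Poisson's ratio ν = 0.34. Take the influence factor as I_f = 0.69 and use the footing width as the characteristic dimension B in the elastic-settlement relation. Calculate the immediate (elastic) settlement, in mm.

Immediate (elastic) settlement: S_e = q·B·(1−ν²)/E_s · I_f.
E_s = 44.1 MPa = 44100 kPa.
S_e = 113 × 3 × (1 − 0.34²) / 44100 × 0.69
    = 113 × 3 × 0.8844 / 44100 × 0.69
    = 0.004691 m = 4.691 mm

S_e ≈ 4.69 mm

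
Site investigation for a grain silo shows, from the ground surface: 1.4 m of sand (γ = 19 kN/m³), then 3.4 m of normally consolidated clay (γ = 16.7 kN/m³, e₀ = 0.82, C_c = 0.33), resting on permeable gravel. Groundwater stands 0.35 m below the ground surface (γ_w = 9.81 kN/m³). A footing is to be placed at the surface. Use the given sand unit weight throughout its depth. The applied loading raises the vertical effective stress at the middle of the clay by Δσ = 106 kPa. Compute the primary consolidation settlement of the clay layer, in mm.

S_c ≈ 419 mm

Mid-depth of clay below the ground surface: z = 1.4 + 3.4/2 = 3.1 m.
Total vertical stress at mid-clay: σ_v = 19×1.4 + 16.7×1.7 = 54.99 kPa.
Pore pressure: u = 9.81×(3.1 − 0.35) = 26.978 kPa.
Initial effective stress: σ'_0 = σ_v − u = 54.99 − 26.978 = 28.012 kPa.
Final effective stress: σ'_f = σ'_0 + Δσ = 28.012 + 106 = 134.01 kPa.
Normally consolidated clay, so the full stress increment lies on the virgin compression line:
S_c = C_c·H/(1+e₀)·log₁₀(σ'_f/σ'_0) = 0.33×3.4/(1+0.82)×log₁₀(134.01/28.012)
    = 0.61648 × 0.67979 = 0.4191 m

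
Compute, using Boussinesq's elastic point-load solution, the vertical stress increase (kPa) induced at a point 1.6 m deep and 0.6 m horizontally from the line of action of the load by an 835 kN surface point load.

Boussinesq vertical stress below a point load on an elastic half-space:
Δσ_z = 3P/(2πz²) · [1 + (r/z)²]^(−5/2)
r/z = 0.6/1.6 = 0.375; [1+(r/z)²]^(−5/2) = 0.71969.
Δσ_z = 3×835/(2π×1.6²) × 0.71969 = 155.74 × 0.71969 = 112.1 kPa

Δσ_z ≈ 112 kPa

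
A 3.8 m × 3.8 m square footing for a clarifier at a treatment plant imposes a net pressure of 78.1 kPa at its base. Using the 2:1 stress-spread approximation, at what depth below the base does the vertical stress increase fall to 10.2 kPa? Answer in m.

z ≈ 6.71 m

2:1 spreading — at depth z the loaded area has grown by z in each plan dimension:
qB²/(B+z)² = Δσ_z ⇒ z = B(√(q/Δσ_z) − 1) = 3.8×(√(78.1/10.2) − 1) = 6.715 m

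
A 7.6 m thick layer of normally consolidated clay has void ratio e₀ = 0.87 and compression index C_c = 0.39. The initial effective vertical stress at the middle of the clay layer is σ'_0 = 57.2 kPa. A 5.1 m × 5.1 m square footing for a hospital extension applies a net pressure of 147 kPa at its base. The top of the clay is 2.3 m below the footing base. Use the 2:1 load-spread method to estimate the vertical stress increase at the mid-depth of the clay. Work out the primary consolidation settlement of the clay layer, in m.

Mid-depth of clay below the footing base: z = 2.3 + 7.6/2 = 6.1 m.
Stress increase at mid-clay by the 2:1 spreading method:
Δσ = qBL/((B+z)(L+z)) = 147×5.1×5.1/((5.1+6.1)(5.1+6.1)) = 30.48 kPa
Final effective stress: σ'_f = σ'_0 + Δσ = 57.2 + 30.48 = 87.68 kPa.
Normally consolidated clay, so the full stress increment lies on the virgin compression line:
S_c = C_c·H/(1+e₀)·log₁₀(σ'_f/σ'_0) = 0.39×7.6/(1+0.87)×log₁₀(87.68/57.2)
    = 1.585 × 0.1855 = 0.294 m

S_c ≈ 0.294 m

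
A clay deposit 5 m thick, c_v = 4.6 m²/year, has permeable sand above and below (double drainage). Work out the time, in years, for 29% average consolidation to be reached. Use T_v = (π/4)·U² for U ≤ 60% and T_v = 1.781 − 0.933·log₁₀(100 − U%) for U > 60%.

t ≈ 0.0897 years

Drainage path length: H_d = H/2 = 2.5 m (double drainage).
U ≤ 60%: T_v = (π/4)·U² = (π/4)×0.29² = 0.066052.
t = T_v·H_d²/c_v = 0.066052×2.5²/4.6 = 0.08974 years.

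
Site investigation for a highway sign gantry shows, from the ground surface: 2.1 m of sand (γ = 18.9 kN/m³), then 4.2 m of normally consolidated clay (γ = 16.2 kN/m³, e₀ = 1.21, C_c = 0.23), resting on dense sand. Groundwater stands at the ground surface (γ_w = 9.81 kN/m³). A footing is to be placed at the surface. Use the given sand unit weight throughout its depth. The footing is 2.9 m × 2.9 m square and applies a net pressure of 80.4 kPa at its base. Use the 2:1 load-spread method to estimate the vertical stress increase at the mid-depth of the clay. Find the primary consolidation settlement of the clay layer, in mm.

S_c ≈ 65.6 mm

Mid-depth of clay below the ground surface: z = 2.1 + 4.2/2 = 4.2 m.
Total vertical stress at mid-clay: σ_v = 18.9×2.1 + 16.2×2.1 = 73.71 kPa.
Pore pressure: u = 9.81×(4.2 − 0) = 41.202 kPa.
Initial effective stress: σ'_0 = σ_v − u = 73.71 − 41.202 = 32.508 kPa.
Stress increase at mid-clay by the 2:1 spreading method:
Δσ = qBL/((B+z)(L+z)) = 80.4×2.9×2.9/((2.9+4.2)(2.9+4.2)) = 13.413 kPa
Final effective stress: σ'_f = σ'_0 + Δσ = 32.508 + 13.413 = 45.921 kPa.
Normally consolidated clay, so the full stress increment lies on the virgin compression line:
S_c = C_c·H/(1+e₀)·log₁₀(σ'_f/σ'_0) = 0.23×4.2/(1+1.21)×log₁₀(45.921/32.508)
    = 0.4371 × 0.15002 = 0.06557 m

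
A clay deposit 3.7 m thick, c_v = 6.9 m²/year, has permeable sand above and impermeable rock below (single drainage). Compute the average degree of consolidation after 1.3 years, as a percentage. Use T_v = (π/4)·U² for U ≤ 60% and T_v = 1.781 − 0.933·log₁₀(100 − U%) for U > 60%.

U ≈ 83.9 %

Drainage path length: H_d = H = 3.7 m (single drainage).
T_v = c_v·t/H_d² = 6.9×1.3/3.7² = 0.65522.
T_v = 0.65522 corresponds to the U > 60% branch:
U = 1 − 10^((1.781 − T_v)/0.933)/100 = 0.8391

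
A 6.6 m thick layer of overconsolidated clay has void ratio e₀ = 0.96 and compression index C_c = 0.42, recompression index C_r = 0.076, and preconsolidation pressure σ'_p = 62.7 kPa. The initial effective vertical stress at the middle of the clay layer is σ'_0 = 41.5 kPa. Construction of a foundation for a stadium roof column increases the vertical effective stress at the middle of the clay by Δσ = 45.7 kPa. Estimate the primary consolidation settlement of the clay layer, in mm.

S_c ≈ 248 mm

Final effective stress: σ'_f = 41.5 + 45.7 = 87.2 kPa.
σ'_f = 87.2 > σ'_p = 62.7 kPa, so the stress path crosses the preconsolidation pressure — recompression up to σ'_p, then virgin compression beyond:
S_c = H/(1+e₀)·[C_r·log₁₀(σ'_p/σ'_0) + C_c·log₁₀(σ'_f/σ'_p)]
    = 6.6/1.96 × [0.076×log₁₀(62.7/41.5) + 0.42×log₁₀(87.2/62.7)]
    = 3.3673 × [0.013621 + 0.060165] = 0.2485 m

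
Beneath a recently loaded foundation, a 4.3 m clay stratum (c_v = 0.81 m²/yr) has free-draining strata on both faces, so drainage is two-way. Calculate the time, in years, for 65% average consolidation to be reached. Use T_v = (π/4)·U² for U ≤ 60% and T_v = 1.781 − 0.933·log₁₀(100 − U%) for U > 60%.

Drainage path length: H_d = H/2 = 2.15 m (double drainage).
U > 60%: T_v = 1.781 − 0.933·log₁₀(100 − 65) = 0.34038.
t = T_v·H_d²/c_v = 0.34038×2.15²/0.81 = 1.942 years.

t ≈ 1.94 years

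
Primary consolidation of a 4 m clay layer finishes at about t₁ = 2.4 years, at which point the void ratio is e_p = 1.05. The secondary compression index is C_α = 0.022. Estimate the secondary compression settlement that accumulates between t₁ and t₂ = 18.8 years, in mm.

S_s ≈ 38.4 mm

Secondary compression: S_s = C_α·H/(1+e_p)·log₁₀(t₂/t₁)
S_s = 0.022×4/(1+1.05)×log₁₀(18.8/2.4)
    = 0.04293 × 0.8939 = 0.03837 m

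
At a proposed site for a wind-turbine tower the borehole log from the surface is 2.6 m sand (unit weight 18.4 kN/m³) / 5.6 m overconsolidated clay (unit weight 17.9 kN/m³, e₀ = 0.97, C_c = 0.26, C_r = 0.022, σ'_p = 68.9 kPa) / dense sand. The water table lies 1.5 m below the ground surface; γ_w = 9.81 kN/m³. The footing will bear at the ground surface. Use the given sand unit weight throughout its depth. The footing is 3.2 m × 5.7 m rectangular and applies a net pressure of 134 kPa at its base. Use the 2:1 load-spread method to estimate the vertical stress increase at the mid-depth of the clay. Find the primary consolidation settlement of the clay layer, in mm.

S_c ≈ 72.4 mm

Mid-depth of clay below the ground surface: z = 2.6 + 5.6/2 = 5.4 m.
Total vertical stress at mid-clay: σ_v = 18.4×2.6 + 17.9×2.8 = 97.96 kPa.
Pore pressure: u = 9.81×(5.4 − 1.5) = 38.259 kPa.
Initial effective stress: σ'_0 = σ_v − u = 97.96 − 38.259 = 59.701 kPa.
Stress increase at mid-clay by the 2:1 spreading method:
Δσ = qBL/((B+z)(L+z)) = 134×3.2×5.7/((3.2+5.4)(5.7+5.4)) = 25.604 kPa
Final effective stress: σ'_f = 59.701 + 25.604 = 85.305 kPa.
σ'_f = 85.305 > σ'_p = 68.9 kPa, so the stress path crosses the preconsolidation pressure — recompression up to σ'_p, then virgin compression beyond:
S_c = H/(1+e₀)·[C_r·log₁₀(σ'_p/σ'_0) + C_c·log₁₀(σ'_f/σ'_p)]
    = 5.6/1.97 × [0.022×log₁₀(68.9/59.701) + 0.26×log₁₀(85.305/68.9)]
    = 2.8426 × [0.0013692 + 0.024116] = 0.07244 m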